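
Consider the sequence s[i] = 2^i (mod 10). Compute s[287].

8

We have s[1] = 2,  s[2] = 4,  s[3] = 8,  s[4] = 6,  s[5] = 2.
The sequence repeats with period 4.
So s[287] = s[1 + ((287-1) mod 4)] = s[3] = 8.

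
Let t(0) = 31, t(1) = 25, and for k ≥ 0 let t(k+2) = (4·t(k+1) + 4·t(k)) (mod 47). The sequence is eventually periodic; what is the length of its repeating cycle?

We have t(0) = 31,  t(1) = 25,  t(2) = 36,  t(3) = 9,  t(4) = 39,  t(5) = 4,  t(6) = 31,  t(7) = 46,  t(8) = 26,  t(9) = 6,  t(10) = 34,  t(11) = 19,  t(12) = 24,  t(13) = 31,  t(14) = 32,  t(15) = 17,  t(16) = 8,  t(17) = 6,  t(18) = 9,  t(19) = 13,  t(20) = 41,  t(21) = 28,  t(22) = 41,  t(23) = 41,  t(24) = 46,  t(25) = 19,  t(26) = 25,  t(27) = 35,  t(28) = 5,  t(29) = 19,  t(30) = 2,  t(31) = 37,  t(32) = 15,  t(33) = 20,  t(34) = 46,  t(35) = 29,  t(36) = 18,  t(37) = 0,  t(38) = 25,  t(39) = 6,  t(40) = 30,  t(41) = 3,  t(42) = 38,  t(43) = 23,  t(44) = 9,  t(45) = 34,  t(46) = 31,  t(47) = 25.
Since (t(46), t(47)) = (t(0), t(1)) = (31, 25) (two consecutive terms determine the rest), the sequence is periodic with period 46.

46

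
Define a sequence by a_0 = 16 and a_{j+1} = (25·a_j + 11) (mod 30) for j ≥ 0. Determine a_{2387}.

Computing terms: a_0 = 16, a_1 = 21, a_2 = 26, a_3 = 1, a_4 = 6, a_5 = 11, a_6 = 16.
Since a_6 = a_0 = 16, the sequence is periodic with period 6.
(2387 - 0) mod 6 = 5, so a_{2387} = a_5 = 11.

11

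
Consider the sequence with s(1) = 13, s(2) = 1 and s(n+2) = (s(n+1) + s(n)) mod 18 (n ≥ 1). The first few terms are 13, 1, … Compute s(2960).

9

We have s(1) = 13; s(2) = 1; s(3) = 14; s(4) = 15; s(5) = 11; s(6) = 8; s(7) = 1; s(8) = 9; s(9) = 10; s(10) = 1; s(11) = 11; s(12) = 12; s(13) = 5; s(14) = 17; s(15) = 4; s(16) = 3; s(17) = 7; s(18) = 10; s(19) = 17; s(20) = 9; s(21) = 8; s(22) = 17; s(23) = 7; s(24) = 6; s(25) = 13; s(26) = 1.
The sequence repeats with period 24.
So s(2960) = s(1 + ((2960-1) mod 24)) = s(8) = 9.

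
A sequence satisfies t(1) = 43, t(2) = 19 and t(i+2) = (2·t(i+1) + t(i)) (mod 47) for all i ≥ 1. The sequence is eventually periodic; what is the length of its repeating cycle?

We have t(1) = 43,  t(2) = 19,  t(3) = 34,  t(4) = 40,  t(5) = 20,  t(6) = 33,  t(7) = 39,  t(8) = 17,  t(9) = 26,  t(10) = 22,  t(11) = 23,  t(12) = 21,  t(13) = 18,  t(14) = 10,  t(15) = 38,  t(16) = 39,  t(17) = 22,  t(18) = 36,  t(19) = 0,  t(20) = 36,  t(21) = 25,  t(22) = 39,  t(23) = 9,  t(24) = 10,  t(25) = 29,  t(26) = 21,  t(27) = 24,  t(28) = 22,  t(29) = 21,  t(30) = 17,  t(31) = 8,  t(32) = 33,  t(33) = 27,  t(34) = 40,  t(35) = 13,  t(36) = 19,  t(37) = 4,  t(38) = 27,  t(39) = 11,  t(40) = 2,  t(41) = 15,  t(42) = 32,  t(43) = 32,  t(44) = 2,  t(45) = 36,  t(46) = 27,  t(47) = 43,  t(48) = 19.
Since (t(47), t(48)) = (t(1), t(2)) = (43, 19) (two consecutive terms determine the rest), the sequence is periodic with period 46.

46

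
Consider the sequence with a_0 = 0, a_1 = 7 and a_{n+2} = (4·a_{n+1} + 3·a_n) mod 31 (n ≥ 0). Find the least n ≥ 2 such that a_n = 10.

a_0 = 0,  a_1 = 7,  a_2 = 28,  a_3 = 9,  a_4 = 27,  a_5 = 11,  a_6 = 1,  a_7 = 6,  a_8 = 27,  a_9 = 2,  a_{10} = 27,  a_{11} = 21,  a_{12} = 10,  a_{13} = 10,  a_{14} = 8,  a_{15} = 0,  a_{16} = 24,  a_{17} = 3,  a_{18} = 22,  a_{19} = 4,  a_{20} = 20,  a_{21} = 30,  a_{22} = 25,  a_{23} = 4,  a_{24} = 29,  a_{25} = 4,  a_{26} = 10,  a_{27} = 21,  a_{28} = 21,  a_{29} = 23,  a_{30} = 0,  a_{31} = 7.
The sequence repeats with period 30.
The value 10 first appears (with n ≥ 2) at a_{12}.

12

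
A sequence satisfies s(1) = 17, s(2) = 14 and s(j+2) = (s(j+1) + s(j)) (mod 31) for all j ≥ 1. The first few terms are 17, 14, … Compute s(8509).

23

We have s(1) = 17,  s(2) = 14,  s(3) = 0,  s(4) = 14,  s(5) = 14,  s(6) = 28,  s(7) = 11,  s(8) = 8,  s(9) = 19,  s(10) = 27,  s(11) = 15,  s(12) = 11,  s(13) = 26,  s(14) = 6,  s(15) = 1,  s(16) = 7,  s(17) = 8,  s(18) = 15,  s(19) = 23,  s(20) = 7,  s(21) = 30,  s(22) = 6,  s(23) = 5,  s(24) = 11,  s(25) = 16,  s(26) = 27,  s(27) = 12,  s(28) = 8,  s(29) = 20,  s(30) = 28,  s(31) = 17,  s(32) = 14.
The sequence repeats with period 30.
So s(8509) = s(1 + ((8509-1) mod 30)) = s(19) = 23.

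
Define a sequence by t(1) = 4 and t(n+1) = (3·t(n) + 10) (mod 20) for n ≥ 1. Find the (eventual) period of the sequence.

We have t(1) = 4,  t(2) = 2,  t(3) = 16,  t(4) = 18,  t(5) = 4.
Since t(5) = t(1) = 4, the sequence is periodic with period 4.

4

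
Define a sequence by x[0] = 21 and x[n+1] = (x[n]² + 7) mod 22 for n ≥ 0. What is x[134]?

Computing terms: x[0] = 21; x[1] = 8; x[2] = 5; x[3] = 10; x[4] = 19; x[5] = 16; x[6] = 21.
Since x[6] = x[0] = 21, the sequence is periodic with period 6.
(134 - 0) mod 6 = 2, so x[134] = x[2] = 5.

5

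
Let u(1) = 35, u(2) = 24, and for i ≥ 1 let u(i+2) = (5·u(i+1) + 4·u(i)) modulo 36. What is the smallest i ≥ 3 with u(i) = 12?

We have u(1) = 35, u(2) = 24, u(3) = 8, u(4) = 28, u(5) = 28, u(6) = 0, u(7) = 4, u(8) = 20, u(9) = 8, u(10) = 12, u(11) = 20, u(12) = 4, u(13) = 28, u(14) = 12, u(15) = 28, u(16) = 8, u(17) = 8, u(18) = 0, u(19) = 32, u(20) = 16, u(21) = 28, u(22) = 24, u(23) = 16, u(24) = 32, u(25) = 8, u(26) = 24, u(27) = 8.
Since (u(26), u(27)) = (u(2), u(3)) = (24, 8) (two consecutive terms determine the rest), the sequence is eventually periodic: after a pre-period of length 1 it cycles with period 24.
The value 12 first appears (with i ≥ 3) at u(10).

10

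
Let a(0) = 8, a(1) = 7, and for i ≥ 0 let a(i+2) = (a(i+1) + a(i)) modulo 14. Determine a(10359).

We have a(0) = 8; a(1) = 7; a(2) = 1; a(3) = 8; a(4) = 9; a(5) = 3; a(6) = 12; a(7) = 1; a(8) = 13; a(9) = 0; a(10) = 13; a(11) = 13; a(12) = 12; a(13) = 11; a(14) = 9; a(15) = 6; a(16) = 1; a(17) = 7; a(18) = 8; a(19) = 1; a(20) = 9; a(21) = 10; a(22) = 5; a(23) = 1; a(24) = 6; a(25) = 7; a(26) = 13; a(27) = 6; a(28) = 5; a(29) = 11; a(30) = 2; a(31) = 13; a(32) = 1; a(33) = 0; a(34) = 1; a(35) = 1; a(36) = 2; a(37) = 3; a(38) = 5; a(39) = 8; a(40) = 13; a(41) = 7; a(42) = 6; a(43) = 13; a(44) = 5; a(45) = 4; a(46) = 9; a(47) = 13; a(48) = 8; a(49) = 7.
The sequence repeats with period 48.
(10359 - 0) mod 48 = 39, so a(10359) = a(39) = 8.

8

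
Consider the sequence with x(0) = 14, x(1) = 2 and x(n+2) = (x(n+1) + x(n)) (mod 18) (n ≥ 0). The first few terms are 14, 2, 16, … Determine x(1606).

Listing terms: x(0) = 14,  x(1) = 2,  x(2) = 16,  x(3) = 0,  x(4) = 16,  x(5) = 16,  x(6) = 14,  x(7) = 12,  x(8) = 8,  x(9) = 2,  x(10) = 10,  x(11) = 12,  x(12) = 4,  x(13) = 16,  x(14) = 2,  x(15) = 0,  x(16) = 2,  x(17) = 2,  x(18) = 4,  x(19) = 6,  x(20) = 10,  x(21) = 16,  x(22) = 8,  x(23) = 6,  x(24) = 14,  x(25) = 2.
The sequence repeats with period 24.
So x(1606) = x(0 + ((1606-0) mod 24)) = x(22) = 8.

8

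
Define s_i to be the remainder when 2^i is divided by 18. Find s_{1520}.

Listing terms: s_1 = 2,  s_2 = 4,  s_3 = 8,  s_4 = 16,  s_5 = 14,  s_6 = 10,  s_7 = 2.
Since s_7 = s_1 = 2, the sequence is periodic with period 6.
(1520 - 1) mod 6 = 1, so s_{1520} = s_2 = 4.

4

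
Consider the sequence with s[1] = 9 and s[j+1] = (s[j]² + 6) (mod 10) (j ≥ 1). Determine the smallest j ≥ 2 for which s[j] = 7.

s[1] = 9, s[2] = 7, s[3] = 5, s[4] = 1, s[5] = 7.
Since s[5] = s[2] = 7, the sequence is eventually periodic: after a pre-period of length 1 it cycles with period 3.
The value 7 first appears (with j ≥ 2) at s[2].

2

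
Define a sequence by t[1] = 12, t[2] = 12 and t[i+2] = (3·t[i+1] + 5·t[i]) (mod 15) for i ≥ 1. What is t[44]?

3

We have t[1] = 12,  t[2] = 12,  t[3] = 6,  t[4] = 3,  t[5] = 9,  t[6] = 12,  t[7] = 6.
Since (t[6], t[7]) = (t[2], t[3]) = (12, 6) (two consecutive terms determine the rest), the sequence is eventually periodic: after a pre-period of length 1 it cycles with period 4.
For i ≥ 2, t[i] depends only on (i - 2) mod 4. (44 - 2) mod 4 = 2, so t[44] = t[4] = 3.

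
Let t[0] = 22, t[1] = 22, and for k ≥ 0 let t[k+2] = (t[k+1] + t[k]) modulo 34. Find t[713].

We have t[0] = 22,  t[1] = 22,  t[2] = 10,  t[3] = 32,  t[4] = 8,  t[5] = 6,  t[6] = 14,  t[7] = 20,  t[8] = 0,  t[9] = 20,  t[10] = 20,  t[11] = 6,  t[12] = 26,  t[13] = 32,  t[14] = 24,  t[15] = 22,  t[16] = 12,  t[17] = 0,  t[18] = 12,  t[19] = 12,  t[20] = 24,  t[21] = 2,  t[22] = 26,  t[23] = 28,  t[24] = 20,  t[25] = 14,  t[26] = 0,  t[27] = 14,  t[28] = 14,  t[29] = 28,  t[30] = 8,  t[31] = 2,  t[32] = 10,  t[33] = 12,  t[34] = 22,  t[35] = 0,  t[36] = 22,  t[37] = 22.
Since (t[36], t[37]) = (t[0], t[1]) = (22, 22) (two consecutive terms determine the rest), the sequence is periodic with period 36.
So t[713] = t[0 + ((713-0) mod 36)] = t[29] = 28.

28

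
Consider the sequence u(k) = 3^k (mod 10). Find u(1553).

3

Listing terms: u(1) = 3,  u(2) = 9,  u(3) = 7,  u(4) = 1,  u(5) = 3.
Since u(5) = u(1) = 3, the sequence is periodic with period 4.
(1553 - 1) mod 4 = 0, so u(1553) = u(1) = 3.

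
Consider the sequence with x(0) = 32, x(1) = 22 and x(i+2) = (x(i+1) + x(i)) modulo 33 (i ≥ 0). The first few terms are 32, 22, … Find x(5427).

Computing terms: x(0) = 32,  x(1) = 22,  x(2) = 21,  x(3) = 10,  x(4) = 31,  x(5) = 8,  x(6) = 6,  x(7) = 14,  x(8) = 20,  x(9) = 1,  x(10) = 21,  x(11) = 22,  x(12) = 10,  x(13) = 32,  x(14) = 9,  x(15) = 8,  x(16) = 17,  x(17) = 25,  x(18) = 9,  x(19) = 1,  x(20) = 10,  x(21) = 11,  x(22) = 21,  x(23) = 32,  x(24) = 20,  x(25) = 19,  x(26) = 6,  x(27) = 25,  x(28) = 31,  x(29) = 23,  x(30) = 21,  x(31) = 11,  x(32) = 32,  x(33) = 10,  x(34) = 9,  x(35) = 19,  x(36) = 28,  x(37) = 14,  x(38) = 9,  x(39) = 23,  x(40) = 32,  x(41) = 22.
The sequence repeats with period 40.
So x(5427) = x(0 + ((5427-0) mod 40)) = x(27) = 25.

25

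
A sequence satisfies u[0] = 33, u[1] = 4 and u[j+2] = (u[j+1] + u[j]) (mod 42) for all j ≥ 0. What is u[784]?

12

Computing terms: u[0] = 33, u[1] = 4, u[2] = 37, u[3] = 41, u[4] = 36, u[5] = 35, u[6] = 29, u[7] = 22, u[8] = 9, u[9] = 31, u[10] = 40, u[11] = 29, u[12] = 27, u[13] = 14, u[14] = 41, u[15] = 13, u[16] = 12, u[17] = 25, u[18] = 37, u[19] = 20, u[20] = 15, u[21] = 35, u[22] = 8, u[23] = 1, u[24] = 9, u[25] = 10, u[26] = 19, u[27] = 29, u[28] = 6, u[29] = 35, u[30] = 41, u[31] = 34, u[32] = 33, u[33] = 25, u[34] = 16, u[35] = 41, u[36] = 15, u[37] = 14, u[38] = 29, u[39] = 1, u[40] = 30, u[41] = 31, u[42] = 19, u[43] = 8, u[44] = 27, u[45] = 35, u[46] = 20, u[47] = 13, u[48] = 33, u[49] = 4.
Since (u[48], u[49]) = (u[0], u[1]) = (33, 4) (two consecutive terms determine the rest), the sequence is periodic with period 48.
So u[784] = u[0 + ((784-0) mod 48)] = u[16] = 12.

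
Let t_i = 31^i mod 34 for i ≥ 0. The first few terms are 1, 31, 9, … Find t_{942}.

19

Listing terms: t_0 = 1, t_1 = 31, t_2 = 9, t_3 = 7, t_4 = 13, t_5 = 29, t_6 = 15, t_7 = 23, t_8 = 33, t_9 = 3, t_{10} = 25, t_{11} = 27, t_{12} = 21, t_{13} = 5, t_{14} = 19, t_{15} = 11, t_{16} = 1.
Since t_{16} = t_0 = 1, the sequence is periodic with period 16.
So t_{942} = t_{0 + ((942-0) mod 16)} = t_{14} = 19.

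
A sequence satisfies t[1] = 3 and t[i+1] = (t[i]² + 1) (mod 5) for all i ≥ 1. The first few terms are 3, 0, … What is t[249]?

Computing terms: t[1] = 3,  t[2] = 0,  t[3] = 1,  t[4] = 2,  t[5] = 0.
Since t[5] = t[2] = 0, the sequence is eventually periodic: after a pre-period of length 1 it cycles with period 3.
For i ≥ 2, t[i] depends only on (i - 2) mod 3. (249 - 2) mod 3 = 1, so t[249] = t[3] = 1.

1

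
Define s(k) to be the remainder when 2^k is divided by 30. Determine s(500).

16

Listing terms: s(0) = 1,  s(1) = 2,  s(2) = 4,  s(3) = 8,  s(4) = 16,  s(5) = 2.
Since s(5) = s(1) = 2, the sequence is eventually periodic: after a pre-period of length 1 it cycles with period 4.
For k ≥ 1, s(k) depends only on (k - 1) mod 4. (500 - 1) mod 4 = 3, so s(500) = s(4) = 16.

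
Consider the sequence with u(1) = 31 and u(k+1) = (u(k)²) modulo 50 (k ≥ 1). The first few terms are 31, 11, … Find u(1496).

41

Computing terms: u(1) = 31, u(2) = 11, u(3) = 21, u(4) = 41, u(5) = 31.
Since u(5) = u(1) = 31, the sequence is periodic with period 4.
So u(1496) = u(1 + ((1496-1) mod 4)) = u(4) = 41.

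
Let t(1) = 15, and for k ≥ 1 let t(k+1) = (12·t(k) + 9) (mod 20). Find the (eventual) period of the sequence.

4

t(1) = 15,  t(2) = 9,  t(3) = 17,  t(4) = 13,  t(5) = 5,  t(6) = 9.
Since t(6) = t(2) = 9, the sequence is eventually periodic: after a pre-period of length 1 it cycles with period 4.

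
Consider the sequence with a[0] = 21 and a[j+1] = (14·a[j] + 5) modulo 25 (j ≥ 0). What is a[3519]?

Computing terms: a[0] = 21, a[1] = 24, a[2] = 16, a[3] = 4, a[4] = 11, a[5] = 9, a[6] = 6, a[7] = 14, a[8] = 1, a[9] = 19, a[10] = 21.
Since a[10] = a[0] = 21, the sequence is periodic with period 10.
So a[3519] = a[0 + ((3519-0) mod 10)] = a[9] = 19.

19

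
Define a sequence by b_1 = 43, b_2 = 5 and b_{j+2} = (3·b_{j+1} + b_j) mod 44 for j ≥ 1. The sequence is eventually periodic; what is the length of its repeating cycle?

Computing terms: b_1 = 43; b_2 = 5; b_3 = 14; b_4 = 3; b_5 = 23; b_6 = 28; b_7 = 19; b_8 = 41; b_9 = 10; b_{10} = 27; b_{11} = 3; b_{12} = 36; b_{13} = 23; b_{14} = 17; b_{15} = 30; b_{16} = 19; b_{17} = 43; b_{18} = 16; b_{19} = 3; b_{20} = 25; b_{21} = 34; b_{22} = 39; b_{23} = 19; b_{24} = 8; b_{25} = 43; b_{26} = 5.
Since (b_{25}, b_{26}) = (b_1, b_2) = (43, 5) (two consecutive terms determine the rest), the sequence is periodic with period 24.

24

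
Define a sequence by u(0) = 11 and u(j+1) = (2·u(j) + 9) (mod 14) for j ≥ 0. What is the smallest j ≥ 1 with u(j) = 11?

3

u(0) = 11, u(1) = 3, u(2) = 1, u(3) = 11.
Since u(3) = u(0) = 11, the sequence is periodic with period 3.
The value 11 next appears (with j ≥ 1) at u(3).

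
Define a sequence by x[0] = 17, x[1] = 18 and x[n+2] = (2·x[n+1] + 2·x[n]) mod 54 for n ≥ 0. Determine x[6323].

40

Computing terms: x[0] = 17; x[1] = 18; x[2] = 16; x[3] = 14; x[4] = 6; x[5] = 40; x[6] = 38; x[7] = 48; x[8] = 10; x[9] = 8; x[10] = 36; x[11] = 34; x[12] = 32; x[13] = 24; x[14] = 4; x[15] = 2; x[16] = 12; x[17] = 28; x[18] = 26; x[19] = 0; x[20] = 52; x[21] = 50; x[22] = 42; x[23] = 22; x[24] = 20; x[25] = 30; x[26] = 46; x[27] = 44; x[28] = 18; x[29] = 16.
Since (x[28], x[29]) = (x[1], x[2]) = (18, 16) (two consecutive terms determine the rest), the sequence is eventually periodic: after a pre-period of length 1 it cycles with period 27.
For n ≥ 1, x[n] depends only on (n - 1) mod 27. (6323 - 1) mod 27 = 4, so x[6323] = x[5] = 40.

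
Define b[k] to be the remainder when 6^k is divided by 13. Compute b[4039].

We have b[1] = 6, b[2] = 10, b[3] = 8, b[4] = 9, b[5] = 2, b[6] = 12, b[7] = 7, b[8] = 3, b[9] = 5, b[10] = 4, b[11] = 11, b[12] = 1, b[13] = 6.
Since b[13] = b[1] = 6, the sequence is periodic with period 12.
So b[4039] = b[1 + ((4039-1) mod 12)] = b[7] = 7.

7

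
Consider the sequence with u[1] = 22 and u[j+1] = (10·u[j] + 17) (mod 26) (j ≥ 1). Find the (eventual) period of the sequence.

Computing terms: u[1] = 22; u[2] = 3; u[3] = 21; u[4] = 19; u[5] = 25; u[6] = 7; u[7] = 9; u[8] = 3.
Since u[8] = u[2] = 3, the sequence is eventually periodic: after a pre-period of length 1 it cycles with period 6.

6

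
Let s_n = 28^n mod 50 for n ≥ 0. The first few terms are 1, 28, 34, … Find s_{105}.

Computing terms: s_0 = 1; s_1 = 28; s_2 = 34; s_3 = 2; s_4 = 6; s_5 = 18; s_6 = 4; s_7 = 12; s_8 = 36; s_9 = 8; s_{10} = 24; s_{11} = 22; s_{12} = 16; s_{13} = 48; s_{14} = 44; s_{15} = 32; s_{16} = 46; s_{17} = 38; s_{18} = 14; s_{19} = 42; s_{20} = 26; s_{21} = 28.
Since s_{21} = s_1 = 28, the sequence is eventually periodic: after a pre-period of length 1 it cycles with period 20.
For n ≥ 1, s_n depends only on (n - 1) mod 20. (105 - 1) mod 20 = 4, so s_{105} = s_5 = 18.

18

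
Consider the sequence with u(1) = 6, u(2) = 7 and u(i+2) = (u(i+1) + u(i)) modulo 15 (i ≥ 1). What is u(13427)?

We have u(1) = 6, u(2) = 7, u(3) = 13, u(4) = 5, u(5) = 3, u(6) = 8, u(7) = 11, u(8) = 4, u(9) = 0, u(10) = 4, u(11) = 4, u(12) = 8, u(13) = 12, u(14) = 5, u(15) = 2, u(16) = 7, u(17) = 9, u(18) = 1, u(19) = 10, u(20) = 11, u(21) = 6, u(22) = 2, u(23) = 8, u(24) = 10, u(25) = 3, u(26) = 13, u(27) = 1, u(28) = 14, u(29) = 0, u(30) = 14, u(31) = 14, u(32) = 13, u(33) = 12, u(34) = 10, u(35) = 7, u(36) = 2, u(37) = 9, u(38) = 11, u(39) = 5, u(40) = 1, u(41) = 6, u(42) = 7.
Since (u(41), u(42)) = (u(1), u(2)) = (6, 7) (two consecutive terms determine the rest), the sequence is periodic with period 40.
(13427 - 1) mod 40 = 26, so u(13427) = u(27) = 1.

1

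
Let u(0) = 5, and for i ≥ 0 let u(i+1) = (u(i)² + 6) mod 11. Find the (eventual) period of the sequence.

We have u(0) = 5, u(1) = 9, u(2) = 10, u(3) = 7, u(4) = 0, u(5) = 6, u(6) = 9.
Since u(6) = u(1) = 9, the sequence is eventually periodic: after a pre-period of length 1 it cycles with period 5.

5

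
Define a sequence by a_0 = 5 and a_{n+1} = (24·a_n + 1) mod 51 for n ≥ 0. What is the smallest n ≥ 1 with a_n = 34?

5

Computing terms: a_0 = 5, a_1 = 19, a_2 = 49, a_3 = 4, a_4 = 46, a_5 = 34, a_6 = 1, a_7 = 25, a_8 = 40, a_9 = 43, a_{10} = 13, a_{11} = 7, a_{12} = 16, a_{13} = 28, a_{14} = 10, a_{15} = 37, a_{16} = 22, a_{17} = 19.
Since a_{17} = a_1 = 19, the sequence is eventually periodic: after a pre-period of length 1 it cycles with period 16.
The value 34 first appears (with n ≥ 1) at a_5.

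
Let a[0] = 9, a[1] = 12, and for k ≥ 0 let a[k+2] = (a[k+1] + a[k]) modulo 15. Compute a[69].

12

a[0] = 9; a[1] = 12; a[2] = 6; a[3] = 3; a[4] = 9; a[5] = 12.
The sequence repeats with period 4.
(69 - 0) mod 4 = 1, so a[69] = a[1] = 12.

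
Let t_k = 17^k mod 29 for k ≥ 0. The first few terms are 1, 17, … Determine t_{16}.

1

Computing terms: t_0 = 1, t_1 = 17, t_2 = 28, t_3 = 12, t_4 = 1.
The sequence repeats with period 4.
(16 - 0) mod 4 = 0, so t_{16} = t_0 = 1.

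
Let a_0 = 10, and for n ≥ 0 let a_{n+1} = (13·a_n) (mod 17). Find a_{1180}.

10

Computing terms: a_0 = 10; a_1 = 11; a_2 = 7; a_3 = 6; a_4 = 10.
The sequence repeats with period 4.
So a_{1180} = a_{0 + ((1180-0) mod 4)} = a_0 = 10.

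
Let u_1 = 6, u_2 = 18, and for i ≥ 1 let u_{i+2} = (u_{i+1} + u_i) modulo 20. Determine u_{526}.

Computing terms: u_1 = 6, u_2 = 18, u_3 = 4, u_4 = 2, u_5 = 6, u_6 = 8, u_7 = 14, u_8 = 2, u_9 = 16, u_{10} = 18, u_{11} = 14, u_{12} = 12, u_{13} = 6, u_{14} = 18.
The sequence repeats with period 12.
(526 - 1) mod 12 = 9, so u_{526} = u_{10} = 18.

18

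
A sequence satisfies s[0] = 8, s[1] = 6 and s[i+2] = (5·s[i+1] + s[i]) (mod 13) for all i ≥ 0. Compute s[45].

s[0] = 8, s[1] = 6, s[2] = 12, s[3] = 1, s[4] = 4, s[5] = 8, s[6] = 5, s[7] = 7, s[8] = 1, s[9] = 12, s[10] = 9, s[11] = 5, s[12] = 8, s[13] = 6.
Since (s[12], s[13]) = (s[0], s[1]) = (8, 6) (two consecutive terms determine the rest), the sequence is periodic with period 12.
So s[45] = s[0 + ((45-0) mod 12)] = s[9] = 12.

12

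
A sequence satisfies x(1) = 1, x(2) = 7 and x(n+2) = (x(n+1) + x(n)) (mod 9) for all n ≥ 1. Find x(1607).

4

Computing terms: x(1) = 1,  x(2) = 7,  x(3) = 8,  x(4) = 6,  x(5) = 5,  x(6) = 2,  x(7) = 7,  x(8) = 0,  x(9) = 7,  x(10) = 7,  x(11) = 5,  x(12) = 3,  x(13) = 8,  x(14) = 2,  x(15) = 1,  x(16) = 3,  x(17) = 4,  x(18) = 7,  x(19) = 2,  x(20) = 0,  x(21) = 2,  x(22) = 2,  x(23) = 4,  x(24) = 6,  x(25) = 1,  x(26) = 7.
The sequence repeats with period 24.
(1607 - 1) mod 24 = 22, so x(1607) = x(23) = 4.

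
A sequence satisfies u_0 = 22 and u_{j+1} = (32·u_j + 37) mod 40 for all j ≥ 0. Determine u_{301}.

21

We have u_0 = 22, u_1 = 21, u_2 = 29, u_3 = 5, u_4 = 37, u_5 = 21.
Since u_5 = u_1 = 21, the sequence is eventually periodic: after a pre-period of length 1 it cycles with period 4.
For j ≥ 1, u_j depends only on (j - 1) mod 4. (301 - 1) mod 4 = 0, so u_{301} = u_1 = 21.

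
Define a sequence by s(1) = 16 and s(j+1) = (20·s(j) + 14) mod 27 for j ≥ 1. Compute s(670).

Listing terms: s(1) = 16; s(2) = 10; s(3) = 25; s(4) = 1; s(5) = 7; s(6) = 19; s(7) = 16.
Since s(7) = s(1) = 16, the sequence is periodic with period 6.
(670 - 1) mod 6 = 3, so s(670) = s(4) = 1.

1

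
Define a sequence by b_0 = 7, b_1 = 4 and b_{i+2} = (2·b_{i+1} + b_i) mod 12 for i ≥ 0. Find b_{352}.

7

Computing terms: b_0 = 7,  b_1 = 4,  b_2 = 3,  b_3 = 10,  b_4 = 11,  b_5 = 8,  b_6 = 3,  b_7 = 2,  b_8 = 7,  b_9 = 4.
The sequence repeats with period 8.
So b_{352} = b_{0 + ((352-0) mod 8)} = b_0 = 7.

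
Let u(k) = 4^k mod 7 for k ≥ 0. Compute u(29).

u(0) = 1, u(1) = 4, u(2) = 2, u(3) = 1.
The sequence repeats with period 3.
So u(29) = u(0 + ((29-0) mod 3)) = u(2) = 2.

2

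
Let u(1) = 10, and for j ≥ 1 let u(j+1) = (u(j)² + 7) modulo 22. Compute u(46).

21

u(1) = 10; u(2) = 19; u(3) = 16; u(4) = 21; u(5) = 8; u(6) = 5; u(7) = 10.
The sequence repeats with period 6.
(46 - 1) mod 6 = 3, so u(46) = u(4) = 21.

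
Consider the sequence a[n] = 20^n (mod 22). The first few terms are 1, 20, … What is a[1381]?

a[0] = 1; a[1] = 20; a[2] = 4; a[3] = 14; a[4] = 16; a[5] = 12; a[6] = 20.
Since a[6] = a[1] = 20, the sequence is eventually periodic: after a pre-period of length 1 it cycles with period 5.
For n ≥ 1, a[n] depends only on (n - 1) mod 5. (1381 - 1) mod 5 = 0, so a[1381] = a[1] = 20.

20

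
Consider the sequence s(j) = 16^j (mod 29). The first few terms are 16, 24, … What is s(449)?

16

s(1) = 16; s(2) = 24; s(3) = 7; s(4) = 25; s(5) = 23; s(6) = 20; s(7) = 1; s(8) = 16.
The sequence repeats with period 7.
So s(449) = s(1 + ((449-1) mod 7)) = s(1) = 16.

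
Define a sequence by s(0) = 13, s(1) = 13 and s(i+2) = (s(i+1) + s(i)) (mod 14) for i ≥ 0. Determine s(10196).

2

Listing terms: s(0) = 13,  s(1) = 13,  s(2) = 12,  s(3) = 11,  s(4) = 9,  s(5) = 6,  s(6) = 1,  s(7) = 7,  s(8) = 8,  s(9) = 1,  s(10) = 9,  s(11) = 10,  s(12) = 5,  s(13) = 1,  s(14) = 6,  s(15) = 7,  s(16) = 13,  s(17) = 6,  s(18) = 5,  s(19) = 11,  s(20) = 2,  s(21) = 13,  s(22) = 1,  s(23) = 0,  s(24) = 1,  s(25) = 1,  s(26) = 2,  s(27) = 3,  s(28) = 5,  s(29) = 8,  s(30) = 13,  s(31) = 7,  s(32) = 6,  s(33) = 13,  s(34) = 5,  s(35) = 4,  s(36) = 9,  s(37) = 13,  s(38) = 8,  s(39) = 7,  s(40) = 1,  s(41) = 8,  s(42) = 9,  s(43) = 3,  s(44) = 12,  s(45) = 1,  s(46) = 13,  s(47) = 0,  s(48) = 13,  s(49) = 13.
The sequence repeats with period 48.
So s(10196) = s(0 + ((10196-0) mod 48)) = s(20) = 2.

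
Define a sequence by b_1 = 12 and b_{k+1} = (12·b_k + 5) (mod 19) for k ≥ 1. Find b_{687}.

We have b_1 = 12,  b_2 = 16,  b_3 = 7,  b_4 = 13,  b_5 = 9,  b_6 = 18,  b_7 = 12.
Since b_7 = b_1 = 12, the sequence is periodic with period 6.
(687 - 1) mod 6 = 2, so b_{687} = b_3 = 7.

7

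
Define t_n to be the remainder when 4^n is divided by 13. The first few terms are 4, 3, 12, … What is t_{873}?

We have t_1 = 4, t_2 = 3, t_3 = 12, t_4 = 9, t_5 = 10, t_6 = 1, t_7 = 4.
Since t_7 = t_1 = 4, the sequence is periodic with period 6.
So t_{873} = t_{1 + ((873-1) mod 6)} = t_3 = 12.

12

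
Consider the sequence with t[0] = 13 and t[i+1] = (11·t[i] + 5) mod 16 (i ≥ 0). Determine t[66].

We have t[0] = 13, t[1] = 4, t[2] = 1, t[3] = 0, t[4] = 5, t[5] = 12, t[6] = 9, t[7] = 8, t[8] = 13.
Since t[8] = t[0] = 13, the sequence is periodic with period 8.
(66 - 0) mod 8 = 2, so t[66] = t[2] = 1.

1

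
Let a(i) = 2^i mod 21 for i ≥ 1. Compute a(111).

a(1) = 2; a(2) = 4; a(3) = 8; a(4) = 16; a(5) = 11; a(6) = 1; a(7) = 2.
Since a(7) = a(1) = 2, the sequence is periodic with period 6.
So a(111) = a(1 + ((111-1) mod 6)) = a(3) = 8.

8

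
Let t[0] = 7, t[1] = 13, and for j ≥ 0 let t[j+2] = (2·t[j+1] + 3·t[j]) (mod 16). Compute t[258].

15

t[0] = 7,  t[1] = 13,  t[2] = 15,  t[3] = 5,  t[4] = 7,  t[5] = 13.
Since (t[4], t[5]) = (t[0], t[1]) = (7, 13) (two consecutive terms determine the rest), the sequence is periodic with period 4.
(258 - 0) mod 4 = 2, so t[258] = t[2] = 15.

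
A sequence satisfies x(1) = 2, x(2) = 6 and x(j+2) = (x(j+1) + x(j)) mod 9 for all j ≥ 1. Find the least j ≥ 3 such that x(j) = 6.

22

Computing terms: x(1) = 2,  x(2) = 6,  x(3) = 8,  x(4) = 5,  x(5) = 4,  x(6) = 0,  x(7) = 4,  x(8) = 4,  x(9) = 8,  x(10) = 3,  x(11) = 2,  x(12) = 5,  x(13) = 7,  x(14) = 3,  x(15) = 1,  x(16) = 4,  x(17) = 5,  x(18) = 0,  x(19) = 5,  x(20) = 5,  x(21) = 1,  x(22) = 6,  x(23) = 7,  x(24) = 4,  x(25) = 2,  x(26) = 6.
Since (x(25), x(26)) = (x(1), x(2)) = (2, 6) (two consecutive terms determine the rest), the sequence is periodic with period 24.
The value 6 first appears (with j ≥ 3) at x(22).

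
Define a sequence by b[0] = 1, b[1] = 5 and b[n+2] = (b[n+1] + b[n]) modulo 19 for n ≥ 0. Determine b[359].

Listing terms: b[0] = 1; b[1] = 5; b[2] = 6; b[3] = 11; b[4] = 17; b[5] = 9; b[6] = 7; b[7] = 16; b[8] = 4; b[9] = 1; b[10] = 5.
The sequence repeats with period 9.
(359 - 0) mod 9 = 8, so b[359] = b[8] = 4.

4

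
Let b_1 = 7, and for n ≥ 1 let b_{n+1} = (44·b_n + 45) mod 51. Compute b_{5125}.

b_1 = 7,  b_2 = 47,  b_3 = 22,  b_4 = 44,  b_5 = 43,  b_6 = 50,  b_7 = 1,  b_8 = 38,  b_9 = 34,  b_{10} = 11,  b_{11} = 19,  b_{12} = 14,  b_{13} = 49,  b_{14} = 8,  b_{15} = 40,  b_{16} = 20,  b_{17} = 7.
Since b_{17} = b_1 = 7, the sequence is periodic with period 16.
So b_{5125} = b_{1 + ((5125-1) mod 16)} = b_5 = 43.

43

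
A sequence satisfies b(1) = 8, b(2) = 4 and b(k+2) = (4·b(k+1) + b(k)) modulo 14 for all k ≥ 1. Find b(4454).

We have b(1) = 8, b(2) = 4, b(3) = 10, b(4) = 2, b(5) = 4, b(6) = 4, b(7) = 6, b(8) = 0, b(9) = 6, b(10) = 10, b(11) = 4, b(12) = 12, b(13) = 10, b(14) = 10, b(15) = 8, b(16) = 0, b(17) = 8, b(18) = 4.
Since (b(17), b(18)) = (b(1), b(2)) = (8, 4) (two consecutive terms determine the rest), the sequence is periodic with period 16.
So b(4454) = b(1 + ((4454-1) mod 16)) = b(6) = 4.

4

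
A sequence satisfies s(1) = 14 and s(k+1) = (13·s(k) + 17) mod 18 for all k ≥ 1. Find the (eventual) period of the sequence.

Listing terms: s(1) = 14, s(2) = 1, s(3) = 12, s(4) = 11, s(5) = 16, s(6) = 9, s(7) = 8, s(8) = 13, s(9) = 6, s(10) = 5, s(11) = 10, s(12) = 3, s(13) = 2, s(14) = 7, s(15) = 0, s(16) = 17, s(17) = 4, s(18) = 15, s(19) = 14.
The sequence repeats with period 18.

18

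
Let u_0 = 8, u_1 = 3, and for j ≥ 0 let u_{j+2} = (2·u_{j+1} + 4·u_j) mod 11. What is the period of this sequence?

10

Listing terms: u_0 = 8,  u_1 = 3,  u_2 = 5,  u_3 = 0,  u_4 = 9,  u_5 = 7,  u_6 = 6,  u_7 = 7,  u_8 = 5,  u_9 = 5,  u_{10} = 8,  u_{11} = 3.
Since (u_{10}, u_{11}) = (u_0, u_1) = (8, 3) (two consecutive terms determine the rest), the sequence is periodic with period 10.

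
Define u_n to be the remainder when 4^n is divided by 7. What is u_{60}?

1

We have u_1 = 4, u_2 = 2, u_3 = 1, u_4 = 4.
The sequence repeats with period 3.
So u_{60} = u_{1 + ((60-1) mod 3)} = u_3 = 1.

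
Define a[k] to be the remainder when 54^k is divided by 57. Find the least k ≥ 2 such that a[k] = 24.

4

We have a[1] = 54, a[2] = 9, a[3] = 30, a[4] = 24, a[5] = 42, a[6] = 45, a[7] = 36, a[8] = 6, a[9] = 39, a[10] = 54.
Since a[10] = a[1] = 54, the sequence is periodic with period 9.
The value 24 first appears (with k ≥ 2) at a[4].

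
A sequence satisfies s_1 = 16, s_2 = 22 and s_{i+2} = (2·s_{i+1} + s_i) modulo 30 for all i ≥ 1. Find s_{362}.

22

We have s_1 = 16; s_2 = 22; s_3 = 0; s_4 = 22; s_5 = 14; s_6 = 20; s_7 = 24; s_8 = 8; s_9 = 10; s_{10} = 28; s_{11} = 6; s_{12} = 10; s_{13} = 26; s_{14} = 2; s_{15} = 0; s_{16} = 2; s_{17} = 4; s_{18} = 10; s_{19} = 24; s_{20} = 28; s_{21} = 20; s_{22} = 8; s_{23} = 6; s_{24} = 20; s_{25} = 16; s_{26} = 22.
The sequence repeats with period 24.
(362 - 1) mod 24 = 1, so s_{362} = s_2 = 22.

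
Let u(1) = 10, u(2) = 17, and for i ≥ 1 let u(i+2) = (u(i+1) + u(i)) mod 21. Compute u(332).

5

Computing terms: u(1) = 10; u(2) = 17; u(3) = 6; u(4) = 2; u(5) = 8; u(6) = 10; u(7) = 18; u(8) = 7; u(9) = 4; u(10) = 11; u(11) = 15; u(12) = 5; u(13) = 20; u(14) = 4; u(15) = 3; u(16) = 7; u(17) = 10; u(18) = 17.
The sequence repeats with period 16.
So u(332) = u(1 + ((332-1) mod 16)) = u(12) = 5.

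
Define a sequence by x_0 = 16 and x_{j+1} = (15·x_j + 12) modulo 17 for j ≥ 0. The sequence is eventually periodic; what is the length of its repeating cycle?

Listing terms: x_0 = 16; x_1 = 14; x_2 = 1; x_3 = 10; x_4 = 9; x_5 = 11; x_6 = 7; x_7 = 15; x_8 = 16.
Since x_8 = x_0 = 16, the sequence is periodic with period 8.

8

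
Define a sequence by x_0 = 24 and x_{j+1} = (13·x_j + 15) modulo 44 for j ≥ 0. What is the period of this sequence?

Listing terms: x_0 = 24; x_1 = 19; x_2 = 42; x_3 = 33; x_4 = 4; x_5 = 23; x_6 = 6; x_7 = 5; x_8 = 36; x_9 = 43; x_{10} = 2; x_{11} = 41; x_{12} = 20; x_{13} = 11; x_{14} = 26; x_{15} = 1; x_{16} = 28; x_{17} = 27; x_{18} = 14; x_{19} = 21; x_{20} = 24.
The sequence repeats with period 20.

20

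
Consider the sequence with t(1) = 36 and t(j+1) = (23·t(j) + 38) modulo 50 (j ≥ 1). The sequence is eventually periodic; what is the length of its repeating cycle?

4

Computing terms: t(1) = 36, t(2) = 16, t(3) = 6, t(4) = 26, t(5) = 36.
Since t(5) = t(1) = 36, the sequence is periodic with period 4.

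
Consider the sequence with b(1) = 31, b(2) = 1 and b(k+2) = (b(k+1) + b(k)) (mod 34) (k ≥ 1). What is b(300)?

26

Computing terms: b(1) = 31,  b(2) = 1,  b(3) = 32,  b(4) = 33,  b(5) = 31,  b(6) = 30,  b(7) = 27,  b(8) = 23,  b(9) = 16,  b(10) = 5,  b(11) = 21,  b(12) = 26,  b(13) = 13,  b(14) = 5,  b(15) = 18,  b(16) = 23,  b(17) = 7,  b(18) = 30,  b(19) = 3,  b(20) = 33,  b(21) = 2,  b(22) = 1,  b(23) = 3,  b(24) = 4,  b(25) = 7,  b(26) = 11,  b(27) = 18,  b(28) = 29,  b(29) = 13,  b(30) = 8,  b(31) = 21,  b(32) = 29,  b(33) = 16,  b(34) = 11,  b(35) = 27,  b(36) = 4,  b(37) = 31,  b(38) = 1.
Since (b(37), b(38)) = (b(1), b(2)) = (31, 1) (two consecutive terms determine the rest), the sequence is periodic with period 36.
So b(300) = b(1 + ((300-1) mod 36)) = b(12) = 26.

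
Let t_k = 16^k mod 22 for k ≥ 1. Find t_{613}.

Listing terms: t_1 = 16,  t_2 = 14,  t_3 = 4,  t_4 = 20,  t_5 = 12,  t_6 = 16.
Since t_6 = t_1 = 16, the sequence is periodic with period 5.
So t_{613} = t_{1 + ((613-1) mod 5)} = t_3 = 4.

4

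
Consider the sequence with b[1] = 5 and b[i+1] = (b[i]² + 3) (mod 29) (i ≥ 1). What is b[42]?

Listing terms: b[1] = 5, b[2] = 28, b[3] = 4, b[4] = 19, b[5] = 16, b[6] = 27, b[7] = 7, b[8] = 23, b[9] = 10, b[10] = 16.
Since b[10] = b[5] = 16, the sequence is eventually periodic: after a pre-period of length 4 it cycles with period 5.
For i ≥ 5, b[i] depends only on (i - 5) mod 5. (42 - 5) mod 5 = 2, so b[42] = b[7] = 7.

7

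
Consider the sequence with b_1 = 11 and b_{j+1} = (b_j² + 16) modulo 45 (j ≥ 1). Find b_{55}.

Computing terms: b_1 = 11,  b_2 = 2,  b_3 = 20,  b_4 = 11.
Since b_4 = b_1 = 11, the sequence is periodic with period 3.
So b_{55} = b_{1 + ((55-1) mod 3)} = b_1 = 11.

11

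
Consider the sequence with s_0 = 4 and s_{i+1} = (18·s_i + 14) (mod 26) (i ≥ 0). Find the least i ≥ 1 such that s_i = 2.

2

We have s_0 = 4; s_1 = 8; s_2 = 2; s_3 = 24; s_4 = 4.
The sequence repeats with period 4.
The value 2 first appears (with i ≥ 1) at s_2.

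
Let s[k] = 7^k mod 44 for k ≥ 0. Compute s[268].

s[0] = 1, s[1] = 7, s[2] = 5, s[3] = 35, s[4] = 25, s[5] = 43, s[6] = 37, s[7] = 39, s[8] = 9, s[9] = 19, s[10] = 1.
Since s[10] = s[0] = 1, the sequence is periodic with period 10.
So s[268] = s[0 + ((268-0) mod 10)] = s[8] = 9.

9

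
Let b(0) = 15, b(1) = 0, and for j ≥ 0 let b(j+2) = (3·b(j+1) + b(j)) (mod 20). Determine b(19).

0

Listing terms: b(0) = 15; b(1) = 0; b(2) = 15; b(3) = 5; b(4) = 10; b(5) = 15; b(6) = 15; b(7) = 0.
The sequence repeats with period 6.
So b(19) = b(0 + ((19-0) mod 6)) = b(1) = 0.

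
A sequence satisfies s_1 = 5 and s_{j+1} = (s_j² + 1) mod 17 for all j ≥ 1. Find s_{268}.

10

Computing terms: s_1 = 5,  s_2 = 9,  s_3 = 14,  s_4 = 10,  s_5 = 16,  s_6 = 2,  s_7 = 5.
Since s_7 = s_1 = 5, the sequence is periodic with period 6.
So s_{268} = s_{1 + ((268-1) mod 6)} = s_4 = 10.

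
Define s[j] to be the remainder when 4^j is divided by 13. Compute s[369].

We have s[1] = 4, s[2] = 3, s[3] = 12, s[4] = 9, s[5] = 10, s[6] = 1, s[7] = 4.
The sequence repeats with period 6.
So s[369] = s[1 + ((369-1) mod 6)] = s[3] = 12.

12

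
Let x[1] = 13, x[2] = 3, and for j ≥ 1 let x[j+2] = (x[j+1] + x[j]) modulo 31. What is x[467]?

10

Computing terms: x[1] = 13,  x[2] = 3,  x[3] = 16,  x[4] = 19,  x[5] = 4,  x[6] = 23,  x[7] = 27,  x[8] = 19,  x[9] = 15,  x[10] = 3,  x[11] = 18,  x[12] = 21,  x[13] = 8,  x[14] = 29,  x[15] = 6,  x[16] = 4,  x[17] = 10,  x[18] = 14,  x[19] = 24,  x[20] = 7,  x[21] = 0,  x[22] = 7,  x[23] = 7,  x[24] = 14,  x[25] = 21,  x[26] = 4,  x[27] = 25,  x[28] = 29,  x[29] = 23,  x[30] = 21,  x[31] = 13,  x[32] = 3.
The sequence repeats with period 30.
So x[467] = x[1 + ((467-1) mod 30)] = x[17] = 10.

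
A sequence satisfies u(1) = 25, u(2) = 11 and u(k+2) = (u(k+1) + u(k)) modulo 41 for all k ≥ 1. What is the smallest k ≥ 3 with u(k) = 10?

We have u(1) = 25, u(2) = 11, u(3) = 36, u(4) = 6, u(5) = 1, u(6) = 7, u(7) = 8, u(8) = 15, u(9) = 23, u(10) = 38, u(11) = 20, u(12) = 17, u(13) = 37, u(14) = 13, u(15) = 9, u(16) = 22, u(17) = 31, u(18) = 12, u(19) = 2, u(20) = 14, u(21) = 16, u(22) = 30, u(23) = 5, u(24) = 35, u(25) = 40, u(26) = 34, u(27) = 33, u(28) = 26, u(29) = 18, u(30) = 3, u(31) = 21, u(32) = 24, u(33) = 4, u(34) = 28, u(35) = 32, u(36) = 19, u(37) = 10, u(38) = 29, u(39) = 39, u(40) = 27, u(41) = 25, u(42) = 11.
The sequence repeats with period 40.
The value 10 first appears (with k ≥ 3) at u(37).

37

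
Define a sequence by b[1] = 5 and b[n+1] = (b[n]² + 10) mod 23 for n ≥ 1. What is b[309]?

18

We have b[1] = 5,  b[2] = 12,  b[3] = 16,  b[4] = 13,  b[5] = 18,  b[6] = 12.
Since b[6] = b[2] = 12, the sequence is eventually periodic: after a pre-period of length 1 it cycles with period 4.
For n ≥ 2, b[n] depends only on (n - 2) mod 4. (309 - 2) mod 4 = 3, so b[309] = b[5] = 18.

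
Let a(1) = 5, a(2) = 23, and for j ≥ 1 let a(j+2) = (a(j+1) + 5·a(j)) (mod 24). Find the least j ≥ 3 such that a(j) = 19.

Computing terms: a(1) = 5; a(2) = 23; a(3) = 0; a(4) = 19; a(5) = 19; a(6) = 18; a(7) = 17; a(8) = 11; a(9) = 0; a(10) = 7; a(11) = 7; a(12) = 18; a(13) = 5; a(14) = 23.
Since (a(13), a(14)) = (a(1), a(2)) = (5, 23) (two consecutive terms determine the rest), the sequence is periodic with period 12.
The value 19 first appears (with j ≥ 3) at a(4).

4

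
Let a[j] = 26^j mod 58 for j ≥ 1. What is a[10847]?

14

Computing terms: a[1] = 26, a[2] = 38, a[3] = 2, a[4] = 52, a[5] = 18, a[6] = 4, a[7] = 46, a[8] = 36, a[9] = 8, a[10] = 34, a[11] = 14, a[12] = 16, a[13] = 10, a[14] = 28, a[15] = 32, a[16] = 20, a[17] = 56, a[18] = 6, a[19] = 40, a[20] = 54, a[21] = 12, a[22] = 22, a[23] = 50, a[24] = 24, a[25] = 44, a[26] = 42, a[27] = 48, a[28] = 30, a[29] = 26.
The sequence repeats with period 28.
So a[10847] = a[1 + ((10847-1) mod 28)] = a[11] = 14.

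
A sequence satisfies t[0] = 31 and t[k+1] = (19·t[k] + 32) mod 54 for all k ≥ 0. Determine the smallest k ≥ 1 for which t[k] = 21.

We have t[0] = 31,  t[1] = 27,  t[2] = 5,  t[3] = 19,  t[4] = 15,  t[5] = 47,  t[6] = 7,  t[7] = 3,  t[8] = 35,  t[9] = 49,  t[10] = 45,  t[11] = 23,  t[12] = 37,  t[13] = 33,  t[14] = 11,  t[15] = 25,  t[16] = 21,  t[17] = 53,  t[18] = 13,  t[19] = 9,  t[20] = 41,  t[21] = 1,  t[22] = 51,  t[23] = 29,  t[24] = 43,  t[25] = 39,  t[26] = 17,  t[27] = 31.
The sequence repeats with period 27.
The value 21 first appears (with k ≥ 1) at t[16].

16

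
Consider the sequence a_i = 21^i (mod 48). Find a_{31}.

Computing terms: a_1 = 21; a_2 = 9; a_3 = 45; a_4 = 33; a_5 = 21.
The sequence repeats with period 4.
So a_{31} = a_{1 + ((31-1) mod 4)} = a_3 = 45.

45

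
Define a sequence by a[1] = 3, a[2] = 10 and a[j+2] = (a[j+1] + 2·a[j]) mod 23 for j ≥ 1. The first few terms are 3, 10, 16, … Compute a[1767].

a[1] = 3, a[2] = 10, a[3] = 16, a[4] = 13, a[5] = 22, a[6] = 2, a[7] = 0, a[8] = 4, a[9] = 4, a[10] = 12, a[11] = 20, a[12] = 21, a[13] = 15, a[14] = 11, a[15] = 18, a[16] = 17, a[17] = 7, a[18] = 18, a[19] = 9, a[20] = 22, a[21] = 17, a[22] = 15, a[23] = 3, a[24] = 10.
Since (a[23], a[24]) = (a[1], a[2]) = (3, 10) (two consecutive terms determine the rest), the sequence is periodic with period 22.
(1767 - 1) mod 22 = 6, so a[1767] = a[7] = 0.

0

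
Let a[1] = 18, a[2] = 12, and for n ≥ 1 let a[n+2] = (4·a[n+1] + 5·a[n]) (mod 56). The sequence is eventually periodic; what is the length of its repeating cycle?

6

We have a[1] = 18, a[2] = 12, a[3] = 26, a[4] = 52, a[5] = 2, a[6] = 44, a[7] = 18, a[8] = 12.
The sequence repeats with period 6.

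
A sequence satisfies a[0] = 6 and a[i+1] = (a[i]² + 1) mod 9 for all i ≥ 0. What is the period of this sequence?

3

Listing terms: a[0] = 6; a[1] = 1; a[2] = 2; a[3] = 5; a[4] = 8; a[5] = 2.
Since a[5] = a[2] = 2, the sequence is eventually periodic: after a pre-period of length 2 it cycles with period 3.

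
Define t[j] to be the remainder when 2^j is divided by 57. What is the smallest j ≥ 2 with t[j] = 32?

5

Listing terms: t[1] = 2, t[2] = 4, t[3] = 8, t[4] = 16, t[5] = 32, t[6] = 7, t[7] = 14, t[8] = 28, t[9] = 56, t[10] = 55, t[11] = 53, t[12] = 49, t[13] = 41, t[14] = 25, t[15] = 50, t[16] = 43, t[17] = 29, t[18] = 1, t[19] = 2.
The sequence repeats with period 18.
The value 32 first appears (with j ≥ 2) at t[5].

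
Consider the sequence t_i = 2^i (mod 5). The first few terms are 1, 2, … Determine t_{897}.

2

t_0 = 1, t_1 = 2, t_2 = 4, t_3 = 3, t_4 = 1.
The sequence repeats with period 4.
(897 - 0) mod 4 = 1, so t_{897} = t_1 = 2.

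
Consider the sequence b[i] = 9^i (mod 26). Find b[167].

3

Listing terms: b[0] = 1,  b[1] = 9,  b[2] = 3,  b[3] = 1.
The sequence repeats with period 3.
So b[167] = b[0 + ((167-0) mod 3)] = b[2] = 3.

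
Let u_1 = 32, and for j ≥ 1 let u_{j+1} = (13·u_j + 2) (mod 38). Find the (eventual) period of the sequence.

18

We have u_1 = 32,  u_2 = 0,  u_3 = 2,  u_4 = 28,  u_5 = 24,  u_6 = 10,  u_7 = 18,  u_8 = 8,  u_9 = 30,  u_{10} = 12,  u_{11} = 6,  u_{12} = 4,  u_{13} = 16,  u_{14} = 20,  u_{15} = 34,  u_{16} = 26,  u_{17} = 36,  u_{18} = 14,  u_{19} = 32.
The sequence repeats with period 18.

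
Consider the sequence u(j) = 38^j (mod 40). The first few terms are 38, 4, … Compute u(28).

16

Computing terms: u(1) = 38; u(2) = 4; u(3) = 32; u(4) = 16; u(5) = 8; u(6) = 24; u(7) = 32.
Since u(7) = u(3) = 32, the sequence is eventually periodic: after a pre-period of length 2 it cycles with period 4.
For j ≥ 3, u(j) depends only on (j - 3) mod 4. (28 - 3) mod 4 = 1, so u(28) = u(4) = 16.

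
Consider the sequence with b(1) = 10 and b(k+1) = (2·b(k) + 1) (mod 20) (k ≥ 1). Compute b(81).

15

We have b(1) = 10; b(2) = 1; b(3) = 3; b(4) = 7; b(5) = 15; b(6) = 11; b(7) = 3.
Since b(7) = b(3) = 3, the sequence is eventually periodic: after a pre-period of length 2 it cycles with period 4.
For k ≥ 3, b(k) depends only on (k - 3) mod 4. (81 - 3) mod 4 = 2, so b(81) = b(5) = 15.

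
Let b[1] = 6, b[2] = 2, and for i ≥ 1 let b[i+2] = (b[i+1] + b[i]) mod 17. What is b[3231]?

Listing terms: b[1] = 6; b[2] = 2; b[3] = 8; b[4] = 10; b[5] = 1; b[6] = 11; b[7] = 12; b[8] = 6; b[9] = 1; b[10] = 7; b[11] = 8; b[12] = 15; b[13] = 6; b[14] = 4; b[15] = 10; b[16] = 14; b[17] = 7; b[18] = 4; b[19] = 11; b[20] = 15; b[21] = 9; b[22] = 7; b[23] = 16; b[24] = 6; b[25] = 5; b[26] = 11; b[27] = 16; b[28] = 10; b[29] = 9; b[30] = 2; b[31] = 11; b[32] = 13; b[33] = 7; b[34] = 3; b[35] = 10; b[36] = 13; b[37] = 6; b[38] = 2.
The sequence repeats with period 36.
(3231 - 1) mod 36 = 26, so b[3231] = b[27] = 16.

16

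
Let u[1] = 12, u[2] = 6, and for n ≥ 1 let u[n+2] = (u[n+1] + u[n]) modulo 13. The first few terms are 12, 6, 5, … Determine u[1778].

Computing terms: u[1] = 12; u[2] = 6; u[3] = 5; u[4] = 11; u[5] = 3; u[6] = 1; u[7] = 4; u[8] = 5; u[9] = 9; u[10] = 1; u[11] = 10; u[12] = 11; u[13] = 8; u[14] = 6; u[15] = 1; u[16] = 7; u[17] = 8; u[18] = 2; u[19] = 10; u[20] = 12; u[21] = 9; u[22] = 8; u[23] = 4; u[24] = 12; u[25] = 3; u[26] = 2; u[27] = 5; u[28] = 7; u[29] = 12; u[30] = 6.
The sequence repeats with period 28.
(1778 - 1) mod 28 = 13, so u[1778] = u[14] = 6.

6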